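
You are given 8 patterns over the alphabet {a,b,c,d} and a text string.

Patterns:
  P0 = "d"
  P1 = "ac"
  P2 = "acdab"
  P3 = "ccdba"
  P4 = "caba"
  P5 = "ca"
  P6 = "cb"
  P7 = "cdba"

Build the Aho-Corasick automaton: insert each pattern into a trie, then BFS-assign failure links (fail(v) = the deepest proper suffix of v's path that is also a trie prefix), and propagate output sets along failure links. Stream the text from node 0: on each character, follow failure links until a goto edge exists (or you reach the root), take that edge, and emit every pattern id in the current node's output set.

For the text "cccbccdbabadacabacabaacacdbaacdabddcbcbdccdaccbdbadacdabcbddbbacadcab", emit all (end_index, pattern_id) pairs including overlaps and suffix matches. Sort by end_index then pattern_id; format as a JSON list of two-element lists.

Build:
Trie nodes:
  n0 'ε': a→2 c→7 d→1
  n1 'd': ·  ←P0
  n2 'a': c→3
  n3 'ac': d→4  ←P1
  n4 'acd': a→5
  n5 'acda': b→6
  n6 'acdab': ·  ←P2
  n7 'c': a→12 b→15 c→8 d→16
  n8 'cc': d→9
  n9 'ccd': b→10
  n10 'ccdb': a→11
  n11 'ccdba': ·  ←P3
  n12 'ca': b→13  ←P5
  n13 'cab': a→14
  n14 'caba': ·  ←P4
  n15 'cb': ·  ←P6
  n16 'cd': b→17
  n17 'cdb': a→18
  n18 'cdba': ·  ←P7

BFS fail/out derivation:
  n1('d'): parent n0 fail=0; on 'd' 0 → fail=0;  out {0}∪∅={0}
  n2('a'): parent n0 fail=0; on 'a' 0 → fail=0;  out ∅∪∅=∅
  n7('c'): parent n0 fail=0; on 'c' 0 → fail=0;  out ∅∪∅=∅
  n3('ac'): parent n2 fail=0; on 'c' 0 → fail=7;  out {1}∪∅={1}
  n8('cc'): parent n7 fail=0; on 'c' 0 → fail=7;  out ∅∪∅=∅
  n12('ca'): parent n7 fail=0; on 'a' 0 → fail=2;  out {5}∪∅={5}
  n15('cb'): parent n7 fail=0; on 'b' 0 → fail=0;  out {6}∪∅={6}
  n16('cd'): parent n7 fail=0; on 'd' 0 → fail=1;  out ∅∪{0}={0}
  n4('acd'): parent n3 fail=7; on 'd' 7 → fail=16;  out ∅∪{0}={0}
  n9('ccd'): parent n8 fail=7; on 'd' 7 → fail=16;  out ∅∪{0}={0}
  n13('cab'): parent n12 fail=2; on 'b' 2→0 → fail=0;  out ∅∪∅=∅
  n17('cdb'): parent n16 fail=1; on 'b' 1→0 → fail=0;  out ∅∪∅=∅
  n5('acda'): parent n4 fail=16; on 'a' 16→1→0 → fail=2;  out ∅∪∅=∅
  n10('ccdb'): parent n9 fail=16; on 'b' 16 → fail=17;  out ∅∪∅=∅
  n14('caba'): parent n13 fail=0; on 'a' 0 → fail=2;  out {4}∪∅={4}
  n18('cdba'): parent n17 fail=0; on 'a' 0 → fail=2;  out {7}∪∅={7}
  n6('acdab'): parent n5 fail=2; on 'b' 2→0 → fail=0;  out {2}∪∅={2}
  n11('ccdba'): parent n10 fail=17; on 'a' 17 → fail=18;  out {3}∪{7}={3,7}

Scan:
pos 0 'c': at 7
pos 1 'c': at 8
pos 2 'c': at 8 (via fail)
pos 3 'b': at 15 (via fail)  → match P6@[2:3]
pos 4 'c': at 7 (via fail)
pos 5 'c': at 8
pos 6 'd': at 9  → match P0@[6:6]
pos 7 'b': at 10
pos 8 'a': at 11  → match P3@[4:8],P7@[5:8]
pos 9 'b': at 0 (via fail)
pos 10 'a': at 2
pos 11 'd': at 1 (via fail)  → match P0@[11:11]
pos 12 'a': at 2 (via fail)
pos 13 'c': at 3  → match P1@[12:13]
pos 14 'a': at 12 (via fail)  → match P5@[13:14]
pos 15 'b': at 13
pos 16 'a': at 14  → match P4@[13:16]
pos 17 'c': at 3 (via fail)  → match P1@[16:17]
pos 18 'a': at 12 (via fail)  → match P5@[17:18]
pos 19 'b': at 13
pos 20 'a': at 14  → match P4@[17:20]
pos 21 'a': at 2 (via fail)
pos 22 'c': at 3  → match P1@[21:22]
pos 23 'a': at 12 (via fail)  → match P5@[22:23]
pos 24 'c': at 3 (via fail)  → match P1@[23:24]
pos 25 'd': at 4  → match P0@[25:25]
pos 26 'b': at 17 (via fail)
pos 27 'a': at 18  → match P7@[24:27]
pos 28 'a': at 2 (via fail)
pos 29 'c': at 3  → match P1@[28:29]
pos 30 'd': at 4  → match P0@[30:30]
pos 31 'a': at 5
pos 32 'b': at 6  → match P2@[28:32]
pos 33 'd': at 1 (via fail)  → match P0@[33:33]
pos 34 'd': at 1 (via fail)  → match P0@[34:34]
pos 35 'c': at 7 (via fail)
pos 36 'b': at 15  → match P6@[35:36]
pos 37 'c': at 7 (via fail)
pos 38 'b': at 15  → match P6@[37:38]
pos 39 'd': at 1 (via fail)  → match P0@[39:39]
pos 40 'c': at 7 (via fail)
pos 41 'c': at 8
pos 42 'd': at 9  → match P0@[42:42]
pos 43 'a': at 2 (via fail)
pos 44 'c': at 3  → match P1@[43:44]
pos 45 'c': at 8 (via fail)
pos 46 'b': at 15 (via fail)  → match P6@[45:46]
pos 47 'd': at 1 (via fail)  → match P0@[47:47]
pos 48 'b': at 0 (via fail)
pos 49 'a': at 2
pos 50 'd': at 1 (via fail)  → match P0@[50:50]
pos 51 'a': at 2 (via fail)
pos 52 'c': at 3  → match P1@[51:52]
pos 53 'd': at 4  → match P0@[53:53]
pos 54 'a': at 5
pos 55 'b': at 6  → match P2@[51:55]
pos 56 'c': at 7 (via fail)
pos 57 'b': at 15  → match P6@[56:57]
pos 58 'd': at 1 (via fail)  → match P0@[58:58]
pos 59 'd': at 1 (via fail)  → match P0@[59:59]
pos 60 'b': at 0 (via fail)
pos 61 'b': at 0
pos 62 'a': at 2
pos 63 'c': at 3  → match P1@[62:63]
pos 64 'a': at 12 (via fail)  → match P5@[63:64]
pos 65 'd': at 1 (via fail)  → match P0@[65:65]
pos 66 'c': at 7 (via fail)
pos 67 'a': at 12  → match P5@[66:67]
pos 68 'b': at 13

Result: [[3,6],[6,0],[8,3],[8,7],[11,0],[13,1],[14,5],[16,4],[17,1],[18,5],[20,4],[22,1],[23,5],[24,1],[25,0],[27,7],[29,1],[30,0],[32,2],[33,0],[34,0],[36,6],[38,6],[39,0],[42,0],[44,1],[46,6],[47,0],[50,0],[52,1],[53,0],[55,2],[57,6],[58,0],[59,0],[63,1],[64,5],[65,0],[67,5]]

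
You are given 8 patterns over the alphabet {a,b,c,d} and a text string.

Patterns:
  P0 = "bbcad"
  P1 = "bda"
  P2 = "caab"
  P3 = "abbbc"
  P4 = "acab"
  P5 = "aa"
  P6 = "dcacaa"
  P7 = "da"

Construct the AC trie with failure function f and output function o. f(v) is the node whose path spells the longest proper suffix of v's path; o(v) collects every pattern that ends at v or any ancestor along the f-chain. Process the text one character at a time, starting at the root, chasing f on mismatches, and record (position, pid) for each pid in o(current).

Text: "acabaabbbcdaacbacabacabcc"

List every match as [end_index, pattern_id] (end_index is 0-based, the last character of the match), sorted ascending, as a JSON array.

Build automaton:
Trie (insert patterns):
  0='ε' goto a→12 b→1 c→8 d→21
  1='b' goto b→2 d→6
  2='bb' goto c→3
  3='bbc' goto a→4
  4='bbca' goto d→5
  5='bbcad' goto ·  ←P0
  6='bd' goto a→7
  7='bda' goto ·  ←P1
  8='c' goto a→9
  9='ca' goto a→10
  10='caa' goto b→11
  11='caab' goto ·  ←P2
  12='a' goto a→20 b→13 c→17
  13='ab' goto b→14
  14='abb' goto b→15
  15='abbb' goto c→16
  16='abbbc' goto ·  ←P3
  17='ac' goto a→18
  18='aca' goto b→19
  19='acab' goto ·  ←P4
  20='aa' goto ·  ←P5
  21='d' goto a→27 c→22
  22='dc' goto a→23
  23='dca' goto c→24
  24='dcac' goto a→25
  25='dcaca' goto a→26
  26='dcacaa' goto ·  ←P6
  27='da' goto ·  ←P7

Failure links (BFS by depth):
  n1('b'): parent n0 fail=0; on 'b' 0 → fail=0;  out ∅∪∅=∅
  n8('c'): parent n0 fail=0; on 'c' 0 → fail=0;  out ∅∪∅=∅
  n12('a'): parent n0 fail=0; on 'a' 0 → fail=0;  out ∅∪∅=∅
  n21('d'): parent n0 fail=0; on 'd' 0 → fail=0;  out ∅∪∅=∅
  n2('bb'): parent n1 fail=0; on 'b' 0 → fail=1;  out ∅∪∅=∅
  n6('bd'): parent n1 fail=0; on 'd' 0 → fail=21;  out ∅∪∅=∅
  n9('ca'): parent n8 fail=0; on 'a' 0 → fail=12;  out ∅∪∅=∅
  n13('ab'): parent n12 fail=0; on 'b' 0 → fail=1;  out ∅∪∅=∅
  n17('ac'): parent n12 fail=0; on 'c' 0 → fail=8;  out ∅∪∅=∅
  n20('aa'): parent n12 fail=0; on 'a' 0 → fail=12;  out {5}∪∅={5}
  n22('dc'): parent n21 fail=0; on 'c' 0 → fail=8;  out ∅∪∅=∅
  n27('da'): parent n21 fail=0; on 'a' 0 → fail=12;  out {7}∪∅={7}
  n3('bbc'): parent n2 fail=1; on 'c' 1→0 → fail=8;  out ∅∪∅=∅
  n7('bda'): parent n6 fail=21; on 'a' 21 → fail=27;  out {1}∪{7}={1,7}
  n10('caa'): parent n9 fail=12; on 'a' 12 → fail=20;  out ∅∪{5}={5}
  n14('abb'): parent n13 fail=1; on 'b' 1 → fail=2;  out ∅∪∅=∅
  n18('aca'): parent n17 fail=8; on 'a' 8 → fail=9;  out ∅∪∅=∅
  n23('dca'): parent n22 fail=8; on 'a' 8 → fail=9;  out ∅∪∅=∅
  n4('bbca'): parent n3 fail=8; on 'a' 8 → fail=9;  out ∅∪∅=∅
  n11('caab'): parent n10 fail=20; on 'b' 20→12 → fail=13;  out {2}∪∅={2}
  n15('abbb'): parent n14 fail=2; on 'b' 2→1 → fail=2;  out ∅∪∅=∅
  n19('acab'): parent n18 fail=9; on 'b' 9→12 → fail=13;  out {4}∪∅={4}
  n24('dcac'): parent n23 fail=9; on 'c' 9→12 → fail=17;  out ∅∪∅=∅
  n5('bbcad'): parent n4 fail=9; on 'd' 9→12→0 → fail=21;  out {0}∪∅={0}
  n16('abbbc'): parent n15 fail=2; on 'c' 2 → fail=3;  out {3}∪∅={3}
  n25('dcaca'): parent n24 fail=17; on 'a' 17 → fail=18;  out ∅∪∅=∅
  n26('dcacaa'): parent n25 fail=18; on 'a' 18→9 → fail=10;  out {6}∪{5}={5,6}

Text stream:
[0] read 'a'  n0⇒n12
[1] read 'c'  n12⇒n17
[2] read 'a'  n17⇒n18
[3] read 'b'  n18⇒n19  ** P4@[0:3]
[4] read 'a'  n19⇒n12 (fail-walked)
[5] read 'a'  n12⇒n20  ** P5@[4:5]
[6] read 'b'  n20⇒n13 (fail-walked)
[7] read 'b'  n13⇒n14
[8] read 'b'  n14⇒n15
[9] read 'c'  n15⇒n16  ** P3@[5:9]
[10] read 'd'  n16⇒n21 (fail-walked)
[11] read 'a'  n21⇒n27  ** P7@[10:11]
[12] read 'a'  n27⇒n20 (fail-walked)  ** P5@[11:12]
[13] read 'c'  n20⇒n17 (fail-walked)
[14] read 'b'  n17⇒n1 (fail-walked)
[15] read 'a'  n1⇒n12 (fail-walked)
[16] read 'c'  n12⇒n17
[17] read 'a'  n17⇒n18
[18] read 'b'  n18⇒n19  ** P4@[15:18]
[19] read 'a'  n19⇒n12 (fail-walked)
[20] read 'c'  n12⇒n17
[21] read 'a'  n17⇒n18
[22] read 'b'  n18⇒n19  ** P4@[19:22]
[23] read 'c'  n19⇒n8 (fail-walked)
[24] read 'c'  n8⇒n8 (fail-walked)

Result: [[3,4],[5,5],[9,3],[11,7],[12,5],[18,4],[22,4]]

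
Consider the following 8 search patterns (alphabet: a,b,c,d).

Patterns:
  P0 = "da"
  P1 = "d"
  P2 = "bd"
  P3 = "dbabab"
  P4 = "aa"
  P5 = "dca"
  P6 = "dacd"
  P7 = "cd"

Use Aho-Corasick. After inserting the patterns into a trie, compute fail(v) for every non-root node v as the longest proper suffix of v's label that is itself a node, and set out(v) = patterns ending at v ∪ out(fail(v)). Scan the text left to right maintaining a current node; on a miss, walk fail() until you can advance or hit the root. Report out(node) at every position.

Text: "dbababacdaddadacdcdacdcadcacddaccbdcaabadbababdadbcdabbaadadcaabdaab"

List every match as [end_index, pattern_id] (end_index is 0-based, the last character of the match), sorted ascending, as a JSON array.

Build:
Trie (insert patterns):
  n0 'ε': a→10 b→3 c→16 d→1
  n1 'd': a→2 b→5 c→12  [P1 ends]
  n2 'da': c→14  [P0 ends]
  n3 'b': d→4
  n4 'bd': ·  [P2 ends]
  n5 'db': a→6
  n6 'dba': b→7
  n7 'dbab': a→8
  n8 'dbaba': b→9
  n9 'dbabab': ·  [P3 ends]
  n10 'a': a→11
  n11 'aa': ·  [P4 ends]
  n12 'dc': a→13
  n13 'dca': ·  [P5 ends]
  n14 'dac': d→15
  n15 'dacd': ·  [P6 ends]
  n16 'c': d→17
  n17 'cd': ·  [P7 ends]

BFS fail/out derivation:
  fail(1) 'd': from fail(0)=0 chase 'd': 0 ⇒ 0;  out={1}∪out(0)={1}
  fail(3) 'b': from fail(0)=0 chase 'b': 0 ⇒ 0;  out=∅∪out(0)=∅
  fail(10) 'a': from fail(0)=0 chase 'a': 0 ⇒ 0;  out=∅∪out(0)=∅
  fail(16) 'c': from fail(0)=0 chase 'c': 0 ⇒ 0;  out=∅∪out(0)=∅
  fail(2) 'da': from fail(1)=0 chase 'a': 0 ⇒ 10;  out={0}∪out(10)={0}
  fail(4) 'bd': from fail(3)=0 chase 'd': 0 ⇒ 1;  out={2}∪out(1)={1,2}
  fail(5) 'db': from fail(1)=0 chase 'b': 0 ⇒ 3;  out=∅∪out(3)=∅
  fail(11) 'aa': from fail(10)=0 chase 'a': 0 ⇒ 10;  out={4}∪out(10)={4}
  fail(12) 'dc': from fail(1)=0 chase 'c': 0 ⇒ 16;  out=∅∪out(16)=∅
  fail(17) 'cd': from fail(16)=0 chase 'd': 0 ⇒ 1;  out={7}∪out(1)={1,7}
  fail(6) 'dba': from fail(5)=3 chase 'a': 3→0 ⇒ 10;  out=∅∪out(10)=∅
  fail(13) 'dca': from fail(12)=16 chase 'a': 16→0 ⇒ 10;  out={5}∪out(10)={5}
  fail(14) 'dac': from fail(2)=10 chase 'c': 10→0 ⇒ 16;  out=∅∪out(16)=∅
  fail(7) 'dbab': from fail(6)=10 chase 'b': 10→0 ⇒ 3;  out=∅∪out(3)=∅
  fail(15) 'dacd': from fail(14)=16 chase 'd': 16 ⇒ 17;  out={6}∪out(17)={1,6,7}
  fail(8) 'dbaba': from fail(7)=3 chase 'a': 3→0 ⇒ 10;  out=∅∪out(10)=∅
  fail(9) 'dbabab': from fail(8)=10 chase 'b': 10→0 ⇒ 3;  out={3}∪out(3)={3}

Text stream:
[0] read 'd'  n0⇒n1  ** P1@[0:0]
[1] read 'b'  n1⇒n5
[2] read 'a'  n5⇒n6
[3] read 'b'  n6⇒n7
[4] read 'a'  n7⇒n8
[5] read 'b'  n8⇒n9  ** P3@[0:5]
[6] read 'a'  n9⇒n10 (fail-walked)
[7] read 'c'  n10⇒n16 (fail-walked)
[8] read 'd'  n16⇒n17  ** P1@[8:8],P7@[7:8]
[9] read 'a'  n17⇒n2 (fail-walked)  ** P0@[8:9]
[10] read 'd'  n2⇒n1 (fail-walked)  ** P1@[10:10]
[11] read 'd'  n1⇒n1 (fail-walked)  ** P1@[11:11]
[12] read 'a'  n1⇒n2  ** P0@[11:12]
[13] read 'd'  n2⇒n1 (fail-walked)  ** P1@[13:13]
[14] read 'a'  n1⇒n2  ** P0@[13:14]
[15] read 'c'  n2⇒n14
[16] read 'd'  n14⇒n15  ** P1@[16:16],P6@[13:16],P7@[15:16]
[17] read 'c'  n15⇒n12 (fail-walked)
[18] read 'd'  n12⇒n17 (fail-walked)  ** P1@[18:18],P7@[17:18]
[19] read 'a'  n17⇒n2 (fail-walked)  ** P0@[18:19]
[20] read 'c'  n2⇒n14
[21] read 'd'  n14⇒n15  ** P1@[21:21],P6@[18:21],P7@[20:21]
[22] read 'c'  n15⇒n12 (fail-walked)
[23] read 'a'  n12⇒n13  ** P5@[21:23]
[24] read 'd'  n13⇒n1 (fail-walked)  ** P1@[24:24]
[25] read 'c'  n1⇒n12
[26] read 'a'  n12⇒n13  ** P5@[24:26]
[27] read 'c'  n13⇒n16 (fail-walked)
[28] read 'd'  n16⇒n17  ** P1@[28:28],P7@[27:28]
[29] read 'd'  n17⇒n1 (fail-walked)  ** P1@[29:29]
[30] read 'a'  n1⇒n2  ** P0@[29:30]
[31] read 'c'  n2⇒n14
[32] read 'c'  n14⇒n16 (fail-walked)
[33] read 'b'  n16⇒n3 (fail-walked)
[34] read 'd'  n3⇒n4  ** P1@[34:34],P2@[33:34]
[35] read 'c'  n4⇒n12 (fail-walked)
[36] read 'a'  n12⇒n13  ** P5@[34:36]
[37] read 'a'  n13⇒n11 (fail-walked)  ** P4@[36:37]
[38] read 'b'  n11⇒n3 (fail-walked)
[39] read 'a'  n3⇒n10 (fail-walked)
[40] read 'd'  n10⇒n1 (fail-walked)  ** P1@[40:40]
[41] read 'b'  n1⇒n5
[42] read 'a'  n5⇒n6
[43] read 'b'  n6⇒n7
[44] read 'a'  n7⇒n8
[45] read 'b'  n8⇒n9  ** P3@[40:45]
[46] read 'd'  n9⇒n4 (fail-walked)  ** P1@[46:46],P2@[45:46]
[47] read 'a'  n4⇒n2 (fail-walked)  ** P0@[46:47]
[48] read 'd'  n2⇒n1 (fail-walked)  ** P1@[48:48]
[49] read 'b'  n1⇒n5
[50] read 'c'  n5⇒n16 (fail-walked)
[51] read 'd'  n16⇒n17  ** P1@[51:51],P7@[50:51]
[52] read 'a'  n17⇒n2 (fail-walked)  ** P0@[51:52]
[53] read 'b'  n2⇒n3 (fail-walked)
[54] read 'b'  n3⇒n3 (fail-walked)
[55] read 'a'  n3⇒n10 (fail-walked)
[56] read 'a'  n10⇒n11  ** P4@[55:56]
[57] read 'd'  n11⇒n1 (fail-walked)  ** P1@[57:57]
[58] read 'a'  n1⇒n2  ** P0@[57:58]
[59] read 'd'  n2⇒n1 (fail-walked)  ** P1@[59:59]
[60] read 'c'  n1⇒n12
[61] read 'a'  n12⇒n13  ** P5@[59:61]
[62] read 'a'  n13⇒n11 (fail-walked)  ** P4@[61:62]
[63] read 'b'  n11⇒n3 (fail-walked)
[64] read 'd'  n3⇒n4  ** P1@[64:64],P2@[63:64]
[65] read 'a'  n4⇒n2 (fail-walked)  ** P0@[64:65]
[66] read 'a'  n2⇒n11 (fail-walked)  ** P4@[65:66]
[67] read 'b'  n11⇒n3 (fail-walked)

All matches (sorted): [[0,1],[5,3],[8,1],[8,7],[9,0],[10,1],[11,1],[12,0],[13,1],[14,0],[16,1],[16,6],[16,7],[18,1],[18,7],[19,0],[21,1],[21,6],[21,7],[23,5],[24,1],[26,5],[28,1],[28,7],[29,1],[30,0],[34,1],[34,2],[36,5],[37,4],[40,1],[45,3],[46,1],[46,2],[47,0],[48,1],[51,1],[51,7],[52,0],[56,4],[57,1],[58,0],[59,1],[61,5],[62,4],[64,1],[64,2],[65,0],[66,4]]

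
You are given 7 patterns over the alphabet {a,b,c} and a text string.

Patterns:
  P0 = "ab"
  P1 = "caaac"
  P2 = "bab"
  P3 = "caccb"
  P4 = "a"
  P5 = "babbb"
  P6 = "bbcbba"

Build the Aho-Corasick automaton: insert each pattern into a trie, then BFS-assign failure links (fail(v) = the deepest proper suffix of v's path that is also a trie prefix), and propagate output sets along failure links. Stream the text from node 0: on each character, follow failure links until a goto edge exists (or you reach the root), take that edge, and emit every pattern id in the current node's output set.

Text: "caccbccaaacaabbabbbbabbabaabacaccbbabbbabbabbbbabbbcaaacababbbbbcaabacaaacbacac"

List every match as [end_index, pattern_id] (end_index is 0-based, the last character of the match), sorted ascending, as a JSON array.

Build:
Trie (insert patterns):
  n0 'ε': a→1 b→8 c→3
  n1 'a': b→2  [P4 ends]
  n2 'ab': ·  [P0 ends]
  n3 'c': a→4
  n4 'ca': a→5 c→11
  n5 'caa': a→6
  n6 'caaa': c→7
  n7 'caaac': ·  [P1 ends]
  n8 'b': a→9 b→16
  n9 'ba': b→10
  n10 'bab': b→14  [P2 ends]
  n11 'cac': c→12
  n12 'cacc': b→13
  n13 'caccb': ·  [P3 ends]
  n14 'babb': b→15
  n15 'babbb': ·  [P5 ends]
  n16 'bb': c→17
  n17 'bbc': b→18
  n18 'bbcb': b→19
  n19 'bbcbb': a→20
  n20 'bbcbba': ·  [P6 ends]

BFS fail/out derivation:
  n1('a'): parent n0 fail=0; on 'a' 0 → fail=0;  out {4}∪∅={4}
  n3('c'): parent n0 fail=0; on 'c' 0 → fail=0;  out ∅∪∅=∅
  n8('b'): parent n0 fail=0; on 'b' 0 → fail=0;  out ∅∪∅=∅
  n2('ab'): parent n1 fail=0; on 'b' 0 → fail=8;  out {0}∪∅={0}
  n4('ca'): parent n3 fail=0; on 'a' 0 → fail=1;  out ∅∪{4}={4}
  n9('ba'): parent n8 fail=0; on 'a' 0 → fail=1;  out ∅∪{4}={4}
  n16('bb'): parent n8 fail=0; on 'b' 0 → fail=8;  out ∅∪∅=∅
  n5('caa'): parent n4 fail=1; on 'a' 1→0 → fail=1;  out ∅∪{4}={4}
  n10('bab'): parent n9 fail=1; on 'b' 1 → fail=2;  out {2}∪{0}={0,2}
  n11('cac'): parent n4 fail=1; on 'c' 1→0 → fail=3;  out ∅∪∅=∅
  n17('bbc'): parent n16 fail=8; on 'c' 8→0 → fail=3;  out ∅∪∅=∅
  n6('caaa'): parent n5 fail=1; on 'a' 1→0 → fail=1;  out ∅∪{4}={4}
  n12('cacc'): parent n11 fail=3; on 'c' 3→0 → fail=3;  out ∅∪∅=∅
  n14('babb'): parent n10 fail=2; on 'b' 2→8 → fail=16;  out ∅∪∅=∅
  n18('bbcb'): parent n17 fail=3; on 'b' 3→0 → fail=8;  out ∅∪∅=∅
  n7('caaac'): parent n6 fail=1; on 'c' 1→0 → fail=3;  out {1}∪∅={1}
  n13('caccb'): parent n12 fail=3; on 'b' 3→0 → fail=8;  out {3}∪∅={3}
  n15('babbb'): parent n14 fail=16; on 'b' 16→8 → fail=16;  out {5}∪∅={5}
  n19('bbcbb'): parent n18 fail=8; on 'b' 8 → fail=16;  out ∅∪∅=∅
  n20('bbcbba'): parent n19 fail=16; on 'a' 16→8 → fail=9;  out {6}∪{4}={4,6}

Scan:
pos 0 'c': at 3
pos 1 'a': at 4  ** P4@[1:1]
pos 2 'c': at 11
pos 3 'c': at 12
pos 4 'b': at 13  ** P3@[0:4]
pos 5 'c': at 3 (via fail)
pos 6 'c': at 3 (via fail)
pos 7 'a': at 4  ** P4@[7:7]
pos 8 'a': at 5  ** P4@[8:8]
pos 9 'a': at 6  ** P4@[9:9]
pos 10 'c': at 7  ** P1@[6:10]
pos 11 'a': at 4 (via fail)  ** P4@[11:11]
pos 12 'a': at 5  ** P4@[12:12]
pos 13 'b': at 2 (via fail)  ** P0@[12:13]
pos 14 'b': at 16 (via fail)
pos 15 'a': at 9 (via fail)  ** P4@[15:15]
pos 16 'b': at 10  ** P0@[15:16],P2@[14:16]
pos 17 'b': at 14
pos 18 'b': at 15  ** P5@[14:18]
pos 19 'b': at 16 (via fail)
pos 20 'a': at 9 (via fail)  ** P4@[20:20]
pos 21 'b': at 10  ** P0@[20:21],P2@[19:21]
pos 22 'b': at 14
pos 23 'a': at 9 (via fail)  ** P4@[23:23]
pos 24 'b': at 10  ** P0@[23:24],P2@[22:24]
pos 25 'a': at 9 (via fail)  ** P4@[25:25]
pos 26 'a': at 1 (via fail)  ** P4@[26:26]
pos 27 'b': at 2  ** P0@[26:27]
pos 28 'a': at 9 (via fail)  ** P4@[28:28]
pos 29 'c': at 3 (via fail)
pos 30 'a': at 4  ** P4@[30:30]
pos 31 'c': at 11
pos 32 'c': at 12
pos 33 'b': at 13  ** P3@[29:33]
pos 34 'b': at 16 (via fail)
pos 35 'a': at 9 (via fail)  ** P4@[35:35]
pos 36 'b': at 10  ** P0@[35:36],P2@[34:36]
pos 37 'b': at 14
pos 38 'b': at 15  ** P5@[34:38]
pos 39 'a': at 9 (via fail)  ** P4@[39:39]
pos 40 'b': at 10  ** P0@[39:40],P2@[38:40]
pos 41 'b': at 14
pos 42 'a': at 9 (via fail)  ** P4@[42:42]
pos 43 'b': at 10  ** P0@[42:43],P2@[41:43]
pos 44 'b': at 14
pos 45 'b': at 15  ** P5@[41:45]
pos 46 'b': at 16 (via fail)
pos 47 'a': at 9 (via fail)  ** P4@[47:47]
pos 48 'b': at 10  ** P0@[47:48],P2@[46:48]
pos 49 'b': at 14
pos 50 'b': at 15  ** P5@[46:50]
pos 51 'c': at 17 (via fail)
pos 52 'a': at 4 (via fail)  ** P4@[52:52]
pos 53 'a': at 5  ** P4@[53:53]
pos 54 'a': at 6  ** P4@[54:54]
pos 55 'c': at 7  ** P1@[51:55]
pos 56 'a': at 4 (via fail)  ** P4@[56:56]
pos 57 'b': at 2 (via fail)  ** P0@[56:57]
pos 58 'a': at 9 (via fail)  ** P4@[58:58]
pos 59 'b': at 10  ** P0@[58:59],P2@[57:59]
pos 60 'b': at 14
pos 61 'b': at 15  ** P5@[57:61]
pos 62 'b': at 16 (via fail)
pos 63 'b': at 16 (via fail)
pos 64 'c': at 17
pos 65 'a': at 4 (via fail)  ** P4@[65:65]
pos 66 'a': at 5  ** P4@[66:66]
pos 67 'b': at 2 (via fail)  ** P0@[66:67]
pos 68 'a': at 9 (via fail)  ** P4@[68:68]
pos 69 'c': at 3 (via fail)
pos 70 'a': at 4  ** P4@[70:70]
pos 71 'a': at 5  ** P4@[71:71]
pos 72 'a': at 6  ** P4@[72:72]
pos 73 'c': at 7  ** P1@[69:73]
pos 74 'b': at 8 (via fail)
pos 75 'a': at 9  ** P4@[75:75]
pos 76 'c': at 3 (via fail)
pos 77 'a': at 4  ** P4@[77:77]
pos 78 'c': at 11

Matches: [[1,4],[4,3],[7,4],[8,4],[9,4],[10,1],[11,4],[12,4],[13,0],[15,4],[16,0],[16,2],[18,5],[20,4],[21,0],[21,2],[23,4],[24,0],[24,2],[25,4],[26,4],[27,0],[28,4],[30,4],[33,3],[35,4],[36,0],[36,2],[38,5],[39,4],[40,0],[40,2],[42,4],[43,0],[43,2],[45,5],[47,4],[48,0],[48,2],[50,5],[52,4],[53,4],[54,4],[55,1],[56,4],[57,0],[58,4],[59,0],[59,2],[61,5],[65,4],[66,4],[67,0],[68,4],[70,4],[71,4],[72,4],[73,1],[75,4],[77,4]]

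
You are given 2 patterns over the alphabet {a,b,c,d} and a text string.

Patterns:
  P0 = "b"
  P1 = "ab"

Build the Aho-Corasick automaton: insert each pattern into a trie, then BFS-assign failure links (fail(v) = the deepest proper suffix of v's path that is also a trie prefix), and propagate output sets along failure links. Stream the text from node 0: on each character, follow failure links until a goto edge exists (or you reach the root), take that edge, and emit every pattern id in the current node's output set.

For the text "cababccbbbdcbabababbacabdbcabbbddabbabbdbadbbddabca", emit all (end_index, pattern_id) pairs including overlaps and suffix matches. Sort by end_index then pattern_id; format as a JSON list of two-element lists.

Build:
Trie (insert patterns):
  n0 'ε': a→2 b→1
  n1 'b': ·  ←P0
  n2 'a': b→3
  n3 'ab': ·  ←P1

BFS fail/out derivation:
  n1('b'): parent n0 fail=0; on 'b' 0 → fail=0;  out {0}∪∅={0}
  n2('a'): parent n0 fail=0; on 'a' 0 → fail=0;  out ∅∪∅=∅
  n3('ab'): parent n2 fail=0; on 'b' 0 → fail=1;  out {1}∪{0}={0,1}

Scan:
[0] read 'c'  n0⇒n0
[1] read 'a'  n0⇒n2
[2] read 'b'  n2⇒n3  emit P0@[2:2],P1@[1:2]
[3] read 'a'  n3⇒n2 (via fail)
[4] read 'b'  n2⇒n3  emit P0@[4:4],P1@[3:4]
[5] read 'c'  n3⇒n0 (via fail)
[6] read 'c'  n0⇒n0
[7] read 'b'  n0⇒n1  emit P0@[7:7]
[8] read 'b'  n1⇒n1 (via fail)  emit P0@[8:8]
[9] read 'b'  n1⇒n1 (via fail)  emit P0@[9:9]
[10] read 'd'  n1⇒n0 (via fail)
[11] read 'c'  n0⇒n0
[12] read 'b'  n0⇒n1  emit P0@[12:12]
[13] read 'a'  n1⇒n2 (via fail)
[14] read 'b'  n2⇒n3  emit P0@[14:14],P1@[13:14]
[15] read 'a'  n3⇒n2 (via fail)
[16] read 'b'  n2⇒n3  emit P0@[16:16],P1@[15:16]
[17] read 'a'  n3⇒n2 (via fail)
[18] read 'b'  n2⇒n3  emit P0@[18:18],P1@[17:18]
[19] read 'b'  n3⇒n1 (via fail)  emit P0@[19:19]
[20] read 'a'  n1⇒n2 (via fail)
[21] read 'c'  n2⇒n0 (via fail)
[22] read 'a'  n0⇒n2
[23] read 'b'  n2⇒n3  emit P0@[23:23],P1@[22:23]
[24] read 'd'  n3⇒n0 (via fail)
[25] read 'b'  n0⇒n1  emit P0@[25:25]
[26] read 'c'  n1⇒n0 (via fail)
[27] read 'a'  n0⇒n2
[28] read 'b'  n2⇒n3  emit P0@[28:28],P1@[27:28]
[29] read 'b'  n3⇒n1 (via fail)  emit P0@[29:29]
[30] read 'b'  n1⇒n1 (via fail)  emit P0@[30:30]
[31] read 'd'  n1⇒n0 (via fail)
[32] read 'd'  n0⇒n0
[33] read 'a'  n0⇒n2
[34] read 'b'  n2⇒n3  emit P0@[34:34],P1@[33:34]
[35] read 'b'  n3⇒n1 (via fail)  emit P0@[35:35]
[36] read 'a'  n1⇒n2 (via fail)
[37] read 'b'  n2⇒n3  emit P0@[37:37],P1@[36:37]
[38] read 'b'  n3⇒n1 (via fail)  emit P0@[38:38]
[39] read 'd'  n1⇒n0 (via fail)
[40] read 'b'  n0⇒n1  emit P0@[40:40]
[41] read 'a'  n1⇒n2 (via fail)
[42] read 'd'  n2⇒n0 (via fail)
[43] read 'b'  n0⇒n1  emit P0@[43:43]
[44] read 'b'  n1⇒n1 (via fail)  emit P0@[44:44]
[45] read 'd'  n1⇒n0 (via fail)
[46] read 'd'  n0⇒n0
[47] read 'a'  n0⇒n2
[48] read 'b'  n2⇒n3  emit P0@[48:48],P1@[47:48]
[49] read 'c'  n3⇒n0 (via fail)
[50] read 'a'  n0⇒n2

Matches: [[2,0],[2,1],[4,0],[4,1],[7,0],[8,0],[9,0],[12,0],[14,0],[14,1],[16,0],[16,1],[18,0],[18,1],[19,0],[23,0],[23,1],[25,0],[28,0],[28,1],[29,0],[30,0],[34,0],[34,1],[35,0],[37,0],[37,1],[38,0],[40,0],[43,0],[44,0],[48,0],[48,1]]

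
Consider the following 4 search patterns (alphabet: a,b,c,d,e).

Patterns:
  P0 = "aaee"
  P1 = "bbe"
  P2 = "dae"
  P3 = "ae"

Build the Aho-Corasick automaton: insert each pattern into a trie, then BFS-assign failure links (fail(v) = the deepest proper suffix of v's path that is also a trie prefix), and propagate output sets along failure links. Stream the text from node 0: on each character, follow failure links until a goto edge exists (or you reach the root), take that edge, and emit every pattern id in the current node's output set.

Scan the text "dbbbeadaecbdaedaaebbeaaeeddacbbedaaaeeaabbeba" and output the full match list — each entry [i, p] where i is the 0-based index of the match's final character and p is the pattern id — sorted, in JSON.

Build:
Trie nodes:
  n0 'ε': a→1 b→5 d→8
  n1 'a': a→2 e→11
  n2 'aa': e→3
  n3 'aae': e→4
  n4 'aaee': ·  ←P0
  n5 'b': b→6
  n6 'bb': e→7
  n7 'bbe': ·  ←P1
  n8 'd': a→9
  n9 'da': e→10
  n10 'dae': ·  ←P2
  n11 'ae': ·  ←P3

Failure links (BFS by depth):
  fail(1) 'a': from fail(0)=0 chase 'a': 0 ⇒ 0;  out=∅∪out(0)=∅
  fail(5) 'b': from fail(0)=0 chase 'b': 0 ⇒ 0;  out=∅∪out(0)=∅
  fail(8) 'd': from fail(0)=0 chase 'd': 0 ⇒ 0;  out=∅∪out(0)=∅
  fail(2) 'aa': from fail(1)=0 chase 'a': 0 ⇒ 1;  out=∅∪out(1)=∅
  fail(6) 'bb': from fail(5)=0 chase 'b': 0 ⇒ 5;  out=∅∪out(5)=∅
  fail(9) 'da': from fail(8)=0 chase 'a': 0 ⇒ 1;  out=∅∪out(1)=∅
  fail(11) 'ae': from fail(1)=0 chase 'e': 0 ⇒ 0;  out={3}∪out(0)={3}
  fail(3) 'aae': from fail(2)=1 chase 'e': 1 ⇒ 11;  out=∅∪out(11)={3}
  fail(7) 'bbe': from fail(6)=5 chase 'e': 5→0 ⇒ 0;  out={1}∪out(0)={1}
  fail(10) 'dae': from fail(9)=1 chase 'e': 1 ⇒ 11;  out={2}∪out(11)={2,3}
  fail(4) 'aaee': from fail(3)=11 chase 'e': 11→0 ⇒ 0;  out={0}∪out(0)={0}

Run:
pos 0 'd': at 8
pos 1 'b': at 5 (fail-walked)
pos 2 'b': at 6
pos 3 'b': at 6 (fail-walked)
pos 4 'e': at 7  → match P1@[2:4]
pos 5 'a': at 1 (fail-walked)
pos 6 'd': at 8 (fail-walked)
pos 7 'a': at 9
pos 8 'e': at 10  → match P2@[6:8],P3@[7:8]
pos 9 'c': at 0 (fail-walked)
pos 10 'b': at 5
pos 11 'd': at 8 (fail-walked)
pos 12 'a': at 9
pos 13 'e': at 10  → match P2@[11:13],P3@[12:13]
pos 14 'd': at 8 (fail-walked)
pos 15 'a': at 9
pos 16 'a': at 2 (fail-walked)
pos 17 'e': at 3  → match P3@[16:17]
pos 18 'b': at 5 (fail-walked)
pos 19 'b': at 6
pos 20 'e': at 7  → match P1@[18:20]
pos 21 'a': at 1 (fail-walked)
pos 22 'a': at 2
pos 23 'e': at 3  → match P3@[22:23]
pos 24 'e': at 4  → match P0@[21:24]
pos 25 'd': at 8 (fail-walked)
pos 26 'd': at 8 (fail-walked)
pos 27 'a': at 9
pos 28 'c': at 0 (fail-walked)
pos 29 'b': at 5
pos 30 'b': at 6
pos 31 'e': at 7  → match P1@[29:31]
pos 32 'd': at 8 (fail-walked)
pos 33 'a': at 9
pos 34 'a': at 2 (fail-walked)
pos 35 'a': at 2 (fail-walked)
pos 36 'e': at 3  → match P3@[35:36]
pos 37 'e': at 4  → match P0@[34:37]
pos 38 'a': at 1 (fail-walked)
pos 39 'a': at 2
pos 40 'b': at 5 (fail-walked)
pos 41 'b': at 6
pos 42 'e': at 7  → match P1@[40:42]
pos 43 'b': at 5 (fail-walked)
pos 44 'a': at 1 (fail-walked)

Result: [[4,1],[8,2],[8,3],[13,2],[13,3],[17,3],[20,1],[23,3],[24,0],[31,1],[36,3],[37,0],[42,1]]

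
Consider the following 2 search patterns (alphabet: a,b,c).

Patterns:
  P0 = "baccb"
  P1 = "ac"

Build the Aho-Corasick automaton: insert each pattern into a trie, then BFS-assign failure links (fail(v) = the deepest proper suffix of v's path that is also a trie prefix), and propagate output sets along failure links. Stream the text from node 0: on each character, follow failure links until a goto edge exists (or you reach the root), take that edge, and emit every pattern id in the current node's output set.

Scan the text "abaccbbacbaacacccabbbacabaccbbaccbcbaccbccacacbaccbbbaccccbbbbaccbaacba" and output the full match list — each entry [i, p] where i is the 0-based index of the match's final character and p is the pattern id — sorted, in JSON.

Build:
Trie nodes:
  0='ε' goto a→6 b→1
  1='b' goto a→2
  2='ba' goto c→3
  3='bac' goto c→4
  4='bacc' goto b→5
  5='baccb' goto ·  ←P0
  6='a' goto c→7
  7='ac' goto ·  ←P1

Failure links (BFS by depth):
  n1('b'): parent n0 fail=0; on 'b' 0 → fail=0;  out ∅∪∅=∅
  n6('a'): parent n0 fail=0; on 'a' 0 → fail=0;  out ∅∪∅=∅
  n2('ba'): parent n1 fail=0; on 'a' 0 → fail=6;  out ∅∪∅=∅
  n7('ac'): parent n6 fail=0; on 'c' 0 → fail=0;  out {1}∪∅={1}
  n3('bac'): parent n2 fail=6; on 'c' 6 → fail=7;  out ∅∪{1}={1}
  n4('bacc'): parent n3 fail=7; on 'c' 7→0 → fail=0;  out ∅∪∅=∅
  n5('baccb'): parent n4 fail=0; on 'b' 0 → fail=1;  out {0}∪∅={0}

Scan:
[0] read 'a'  n0⇒n6
[1] read 'b'  n6⇒n1 (fail-walked)
[2] read 'a'  n1⇒n2
[3] read 'c'  n2⇒n3  ** P1@[2:3]
[4] read 'c'  n3⇒n4
[5] read 'b'  n4⇒n5  ** P0@[1:5]
[6] read 'b'  n5⇒n1 (fail-walked)
[7] read 'a'  n1⇒n2
[8] read 'c'  n2⇒n3  ** P1@[7:8]
[9] read 'b'  n3⇒n1 (fail-walked)
[10] read 'a'  n1⇒n2
[11] read 'a'  n2⇒n6 (fail-walked)
[12] read 'c'  n6⇒n7  ** P1@[11:12]
[13] read 'a'  n7⇒n6 (fail-walked)
[14] read 'c'  n6⇒n7  ** P1@[13:14]
[15] read 'c'  n7⇒n0 (fail-walked)
[16] read 'c'  n0⇒n0
[17] read 'a'  n0⇒n6
[18] read 'b'  n6⇒n1 (fail-walked)
[19] read 'b'  n1⇒n1 (fail-walked)
[20] read 'b'  n1⇒n1 (fail-walked)
[21] read 'a'  n1⇒n2
[22] read 'c'  n2⇒n3  ** P1@[21:22]
[23] read 'a'  n3⇒n6 (fail-walked)
[24] read 'b'  n6⇒n1 (fail-walked)
[25] read 'a'  n1⇒n2
[26] read 'c'  n2⇒n3  ** P1@[25:26]
[27] read 'c'  n3⇒n4
[28] read 'b'  n4⇒n5  ** P0@[24:28]
[29] read 'b'  n5⇒n1 (fail-walked)
[30] read 'a'  n1⇒n2
[31] read 'c'  n2⇒n3  ** P1@[30:31]
[32] read 'c'  n3⇒n4
[33] read 'b'  n4⇒n5  ** P0@[29:33]
[34] read 'c'  n5⇒n0 (fail-walked)
[35] read 'b'  n0⇒n1
[36] read 'a'  n1⇒n2
[37] read 'c'  n2⇒n3  ** P1@[36:37]
[38] read 'c'  n3⇒n4
[39] read 'b'  n4⇒n5  ** P0@[35:39]
[40] read 'c'  n5⇒n0 (fail-walked)
[41] read 'c'  n0⇒n0
[42] read 'a'  n0⇒n6
[43] read 'c'  n6⇒n7  ** P1@[42:43]
[44] read 'a'  n7⇒n6 (fail-walked)
[45] read 'c'  n6⇒n7  ** P1@[44:45]
[46] read 'b'  n7⇒n1 (fail-walked)
[47] read 'a'  n1⇒n2
[48] read 'c'  n2⇒n3  ** P1@[47:48]
[49] read 'c'  n3⇒n4
[50] read 'b'  n4⇒n5  ** P0@[46:50]
[51] read 'b'  n5⇒n1 (fail-walked)
[52] read 'b'  n1⇒n1 (fail-walked)
[53] read 'a'  n1⇒n2
[54] read 'c'  n2⇒n3  ** P1@[53:54]
[55] read 'c'  n3⇒n4
[56] read 'c'  n4⇒n0 (fail-walked)
[57] read 'c'  n0⇒n0
[58] read 'b'  n0⇒n1
[59] read 'b'  n1⇒n1 (fail-walked)
[60] read 'b'  n1⇒n1 (fail-walked)
[61] read 'b'  n1⇒n1 (fail-walked)
[62] read 'a'  n1⇒n2
[63] read 'c'  n2⇒n3  ** P1@[62:63]
[64] read 'c'  n3⇒n4
[65] read 'b'  n4⇒n5  ** P0@[61:65]
[66] read 'a'  n5⇒n2 (fail-walked)
[67] read 'a'  n2⇒n6 (fail-walked)
[68] read 'c'  n6⇒n7  ** P1@[67:68]
[69] read 'b'  n7⇒n1 (fail-walked)
[70] read 'a'  n1⇒n2

All matches (sorted): [[3,1],[5,0],[8,1],[12,1],[14,1],[22,1],[26,1],[28,0],[31,1],[33,0],[37,1],[39,0],[43,1],[45,1],[48,1],[50,0],[54,1],[63,1],[65,0],[68,1]]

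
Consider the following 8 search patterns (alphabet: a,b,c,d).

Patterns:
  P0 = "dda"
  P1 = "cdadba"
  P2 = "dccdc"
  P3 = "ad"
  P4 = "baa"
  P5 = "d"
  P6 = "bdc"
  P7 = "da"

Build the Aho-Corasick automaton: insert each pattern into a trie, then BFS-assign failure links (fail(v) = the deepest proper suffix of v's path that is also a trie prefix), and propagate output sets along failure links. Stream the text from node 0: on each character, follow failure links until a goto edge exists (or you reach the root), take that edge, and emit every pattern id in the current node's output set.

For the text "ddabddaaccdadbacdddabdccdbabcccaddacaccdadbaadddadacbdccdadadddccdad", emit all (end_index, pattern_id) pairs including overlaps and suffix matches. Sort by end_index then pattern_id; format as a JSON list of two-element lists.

Build:
Trie (insert patterns):
  0='ε' goto a→14 b→16 c→4 d→1
  1='d' goto a→21 c→10 d→2  ←P5
  2='dd' goto a→3
  3='dda' goto ·  ←P0
  4='c' goto d→5
  5='cd' goto a→6
  6='cda' goto d→7
  7='cdad' goto b→8
  8='cdadb' goto a→9
  9='cdadba' goto ·  ←P1
  10='dc' goto c→11
  11='dcc' goto d→12
  12='dccd' goto c→13
  13='dccdc' goto ·  ←P2
  14='a' goto d→15
  15='ad' goto ·  ←P3
  16='b' goto a→17 d→19
  17='ba' goto a→18
  18='baa' goto ·  ←P4
  19='bd' goto c→20
  20='bdc' goto ·  ←P6
  21='da' goto ·  ←P7

BFS fail/out derivation:
  n1('d'): parent n0 fail=0; on 'd' 0 → fail=0;  out {5}∪∅={5}
  n4('c'): parent n0 fail=0; on 'c' 0 → fail=0;  out ∅∪∅=∅
  n14('a'): parent n0 fail=0; on 'a' 0 → fail=0;  out ∅∪∅=∅
  n16('b'): parent n0 fail=0; on 'b' 0 → fail=0;  out ∅∪∅=∅
  n2('dd'): parent n1 fail=0; on 'd' 0 → fail=1;  out ∅∪{5}={5}
  n5('cd'): parent n4 fail=0; on 'd' 0 → fail=1;  out ∅∪{5}={5}
  n10('dc'): parent n1 fail=0; on 'c' 0 → fail=4;  out ∅∪∅=∅
  n15('ad'): parent n14 fail=0; on 'd' 0 → fail=1;  out {3}∪{5}={3,5}
  n17('ba'): parent n16 fail=0; on 'a' 0 → fail=14;  out ∅∪∅=∅
  n19('bd'): parent n16 fail=0; on 'd' 0 → fail=1;  out ∅∪{5}={5}
  n21('da'): parent n1 fail=0; on 'a' 0 → fail=14;  out {7}∪∅={7}
  n3('dda'): parent n2 fail=1; on 'a' 1 → fail=21;  out {0}∪{7}={0,7}
  n6('cda'): parent n5 fail=1; on 'a' 1 → fail=21;  out ∅∪{7}={7}
  n11('dcc'): parent n10 fail=4; on 'c' 4→0 → fail=4;  out ∅∪∅=∅
  n18('baa'): parent n17 fail=14; on 'a' 14→0 → fail=14;  out {4}∪∅={4}
  n20('bdc'): parent n19 fail=1; on 'c' 1 → fail=10;  out {6}∪∅={6}
  n7('cdad'): parent n6 fail=21; on 'd' 21→14 → fail=15;  out ∅∪{3,5}={3,5}
  n12('dccd'): parent n11 fail=4; on 'd' 4 → fail=5;  out ∅∪{5}={5}
  n8('cdadb'): parent n7 fail=15; on 'b' 15→1→0 → fail=16;  out ∅∪∅=∅
  n13('dccdc'): parent n12 fail=5; on 'c' 5→1 → fail=10;  out {2}∪∅={2}
  n9('cdadba'): parent n8 fail=16; on 'a' 16 → fail=17;  out {1}∪∅={1}

Run:
[0] read 'd'  n0⇒n1  emit P5@[0:0]
[1] read 'd'  n1⇒n2  emit P5@[1:1]
[2] read 'a'  n2⇒n3  emit P0@[0:2],P7@[1:2]
[3] read 'b'  n3⇒n16 (via fail)
[4] read 'd'  n16⇒n19  emit P5@[4:4]
[5] read 'd'  n19⇒n2 (via fail)  emit P5@[5:5]
[6] read 'a'  n2⇒n3  emit P0@[4:6],P7@[5:6]
[7] read 'a'  n3⇒n14 (via fail)
[8] read 'c'  n14⇒n4 (via fail)
[9] read 'c'  n4⇒n4 (via fail)
[10] read 'd'  n4⇒n5  emit P5@[10:10]
[11] read 'a'  n5⇒n6  emit P7@[10:11]
[12] read 'd'  n6⇒n7  emit P3@[11:12],P5@[12:12]
[13] read 'b'  n7⇒n8
[14] read 'a'  n8⇒n9  emit P1@[9:14]
[15] read 'c'  n9⇒n4 (via fail)
[16] read 'd'  n4⇒n5  emit P5@[16:16]
[17] read 'd'  n5⇒n2 (via fail)  emit P5@[17:17]
[18] read 'd'  n2⇒n2 (via fail)  emit P5@[18:18]
[19] read 'a'  n2⇒n3  emit P0@[17:19],P7@[18:19]
[20] read 'b'  n3⇒n16 (via fail)
[21] read 'd'  n16⇒n19  emit P5@[21:21]
[22] read 'c'  n19⇒n20  emit P6@[20:22]
[23] read 'c'  n20⇒n11 (via fail)
[24] read 'd'  n11⇒n12  emit P5@[24:24]
[25] read 'b'  n12⇒n16 (via fail)
[26] read 'a'  n16⇒n17
[27] read 'b'  n17⇒n16 (via fail)
[28] read 'c'  n16⇒n4 (via fail)
[29] read 'c'  n4⇒n4 (via fail)
[30] read 'c'  n4⇒n4 (via fail)
[31] read 'a'  n4⇒n14 (via fail)
[32] read 'd'  n14⇒n15  emit P3@[31:32],P5@[32:32]
[33] read 'd'  n15⇒n2 (via fail)  emit P5@[33:33]
[34] read 'a'  n2⇒n3  emit P0@[32:34],P7@[33:34]
[35] read 'c'  n3⇒n4 (via fail)
[36] read 'a'  n4⇒n14 (via fail)
[37] read 'c'  n14⇒n4 (via fail)
[38] read 'c'  n4⇒n4 (via fail)
[39] read 'd'  n4⇒n5  emit P5@[39:39]
[40] read 'a'  n5⇒n6  emit P7@[39:40]
[41] read 'd'  n6⇒n7  emit P3@[40:41],P5@[41:41]
[42] read 'b'  n7⇒n8
[43] read 'a'  n8⇒n9  emit P1@[38:43]
[44] read 'a'  n9⇒n18 (via fail)  emit P4@[42:44]
[45] read 'd'  n18⇒n15 (via fail)  emit P3@[44:45],P5@[45:45]
[46] read 'd'  n15⇒n2 (via fail)  emit P5@[46:46]
[47] read 'd'  n2⇒n2 (via fail)  emit P5@[47:47]
[48] read 'a'  n2⇒n3  emit P0@[46:48],P7@[47:48]
[49] read 'd'  n3⇒n15 (via fail)  emit P3@[48:49],P5@[49:49]
[50] read 'a'  n15⇒n21 (via fail)  emit P7@[49:50]
[51] read 'c'  n21⇒n4 (via fail)
[52] read 'b'  n4⇒n16 (via fail)
[53] read 'd'  n16⇒n19  emit P5@[53:53]
[54] read 'c'  n19⇒n20  emit P6@[52:54]
[55] read 'c'  n20⇒n11 (via fail)
[56] read 'd'  n11⇒n12  emit P5@[56:56]
[57] read 'a'  n12⇒n6 (via fail)  emit P7@[56:57]
[58] read 'd'  n6⇒n7  emit P3@[57:58],P5@[58:58]
[59] read 'a'  n7⇒n21 (via fail)  emit P7@[58:59]
[60] read 'd'  n21⇒n15 (via fail)  emit P3@[59:60],P5@[60:60]
[61] read 'd'  n15⇒n2 (via fail)  emit P5@[61:61]
[62] read 'd'  n2⇒n2 (via fail)  emit P5@[62:62]
[63] read 'c'  n2⇒n10 (via fail)
[64] read 'c'  n10⇒n11
[65] read 'd'  n11⇒n12  emit P5@[65:65]
[66] read 'a'  n12⇒n6 (via fail)  emit P7@[65:66]
[67] read 'd'  n6⇒n7  emit P3@[66:67],P5@[67:67]

Result: [[0,5],[1,5],[2,0],[2,7],[4,5],[5,5],[6,0],[6,7],[10,5],[11,7],[12,3],[12,5],[14,1],[16,5],[17,5],[18,5],[19,0],[19,7],[21,5],[22,6],[24,5],[32,3],[32,5],[33,5],[34,0],[34,7],[39,5],[40,7],[41,3],[41,5],[43,1],[44,4],[45,3],[45,5],[46,5],[47,5],[48,0],[48,7],[49,3],[49,5],[50,7],[53,5],[54,6],[56,5],[57,7],[58,3],[58,5],[59,7],[60,3],[60,5],[61,5],[62,5],[65,5],[66,7],[67,3],[67,5]]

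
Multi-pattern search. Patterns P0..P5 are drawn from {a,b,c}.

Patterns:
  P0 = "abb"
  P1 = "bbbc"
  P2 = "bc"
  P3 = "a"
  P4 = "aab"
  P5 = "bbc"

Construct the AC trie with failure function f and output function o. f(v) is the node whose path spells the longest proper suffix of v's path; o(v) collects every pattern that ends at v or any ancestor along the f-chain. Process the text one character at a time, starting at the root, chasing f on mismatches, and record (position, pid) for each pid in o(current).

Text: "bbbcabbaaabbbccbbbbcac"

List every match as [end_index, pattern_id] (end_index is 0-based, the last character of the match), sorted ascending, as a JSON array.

Build automaton:
Trie (insert patterns):
  0='ε' goto a→1 b→4
  1='a' goto a→9 b→2  ←P3
  2='ab' goto b→3
  3='abb' goto ·  ←P0
  4='b' goto b→5 c→8
  5='bb' goto b→6 c→11
  6='bbb' goto c→7
  7='bbbc' goto ·  ←P1
  8='bc' goto ·  ←P2
  9='aa' goto b→10
  10='aab' goto ·  ←P4
  11='bbc' goto ·  ←P5

BFS fail/out derivation:
  n1('a'): parent n0 fail=0; on 'a' 0 → fail=0;  out {3}∪∅={3}
  n4('b'): parent n0 fail=0; on 'b' 0 → fail=0;  out ∅∪∅=∅
  n2('ab'): parent n1 fail=0; on 'b' 0 → fail=4;  out ∅∪∅=∅
  n5('bb'): parent n4 fail=0; on 'b' 0 → fail=4;  out ∅∪∅=∅
  n8('bc'): parent n4 fail=0; on 'c' 0 → fail=0;  out {2}∪∅={2}
  n9('aa'): parent n1 fail=0; on 'a' 0 → fail=1;  out ∅∪{3}={3}
  n3('abb'): parent n2 fail=4; on 'b' 4 → fail=5;  out {0}∪∅={0}
  n6('bbb'): parent n5 fail=4; on 'b' 4 → fail=5;  out ∅∪∅=∅
  n10('aab'): parent n9 fail=1; on 'b' 1 → fail=2;  out {4}∪∅={4}
  n11('bbc'): parent n5 fail=4; on 'c' 4 → fail=8;  out {5}∪{2}={2,5}
  n7('bbbc'): parent n6 fail=5; on 'c' 5 → fail=11;  out {1}∪{2,5}={1,2,5}

Run:
pos 0 'b': at 4
pos 1 'b': at 5
pos 2 'b': at 6
pos 3 'c': at 7  emit P1@[0:3],P2@[2:3],P5@[1:3]
pos 4 'a': at 1 (fail-walked)  emit P3@[4:4]
pos 5 'b': at 2
pos 6 'b': at 3  emit P0@[4:6]
pos 7 'a': at 1 (fail-walked)  emit P3@[7:7]
pos 8 'a': at 9  emit P3@[8:8]
pos 9 'a': at 9 (fail-walked)  emit P3@[9:9]
pos 10 'b': at 10  emit P4@[8:10]
pos 11 'b': at 3 (fail-walked)  emit P0@[9:11]
pos 12 'b': at 6 (fail-walked)
pos 13 'c': at 7  emit P1@[10:13],P2@[12:13],P5@[11:13]
pos 14 'c': at 0 (fail-walked)
pos 15 'b': at 4
pos 16 'b': at 5
pos 17 'b': at 6
pos 18 'b': at 6 (fail-walked)
pos 19 'c': at 7  emit P1@[16:19],P2@[18:19],P5@[17:19]
pos 20 'a': at 1 (fail-walked)  emit P3@[20:20]
pos 21 'c': at 0 (fail-walked)

Result: [[3,1],[3,2],[3,5],[4,3],[6,0],[7,3],[8,3],[9,3],[10,4],[11,0],[13,1],[13,2],[13,5],[19,1],[19,2],[19,5],[20,3]]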